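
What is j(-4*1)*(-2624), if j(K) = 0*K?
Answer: 0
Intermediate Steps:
j(K) = 0
j(-4*1)*(-2624) = 0*(-2624) = 0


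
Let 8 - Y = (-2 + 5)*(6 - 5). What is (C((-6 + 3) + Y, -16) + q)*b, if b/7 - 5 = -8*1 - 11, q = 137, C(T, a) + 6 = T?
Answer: -13034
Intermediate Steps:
Y = 5 (Y = 8 - (-2 + 5)*(6 - 5) = 8 - 3 = 5)
C(T, a) = -6 + T
b = -98 (b = 35 + 7*(-8*1 - 11) = 35 + 7*(-8 - 11) = 35 + 7*(-19) = 35 - 133 = -98)
(C((-6 + 3) + Y, -16) + q)*b = ((-6 + ((-6 + 3) + 5)) + 137)*(-98) = ((-6 + (-3 + 5)) + 137)*(-98) = ((-6 + 2) + 137)*(-98) = (-4 + 137)*(-98) = 133*(-98) = -13034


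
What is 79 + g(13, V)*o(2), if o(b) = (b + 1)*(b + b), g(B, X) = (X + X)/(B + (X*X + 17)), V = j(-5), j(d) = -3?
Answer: 1003/13 ≈ 77.154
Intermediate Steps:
V = -3
g(B, X) = 2*X/(17 + B + X²) (g(B, X) = (2*X)/(B + (X² + 17)) = (2*X)/(B + (17 + X²)) = (2*X)/(17 + B + X²) = 2*X/(17 + B + X²))
o(b) = 2*b*(1 + b) (o(b) = (1 + b)*(2*b) = 2*b*(1 + b))
79 + g(13, V)*o(2) = 79 + (2*(-3)/(17 + 13 + (-3)²))*(2*2*(1 + 2)) = 79 + (2*(-3)/(17 + 13 + 9))*(2*2*3) = 79 + (2*(-3)/39)*12 = 79 + (2*(-3)*(1/39))*12 = 79 - 2/13*12 = 79 - 24/13 = 1003/13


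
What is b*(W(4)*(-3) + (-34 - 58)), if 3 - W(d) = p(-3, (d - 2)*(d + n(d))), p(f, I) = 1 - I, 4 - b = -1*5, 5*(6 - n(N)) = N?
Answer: -6894/5 ≈ -1378.8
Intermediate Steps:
n(N) = 6 - N/5
b = 9 (b = 4 - (-1)*5 = 4 - 1*(-5) = 4 + 5 = 9)
W(d) = 2 + (-2 + d)*(6 + 4*d/5) (W(d) = 3 - (1 - (d - 2)*(d + (6 - d/5))) = 3 - (1 - (-2 + d)*(6 + 4*d/5)) = 3 + (-1 + (-2 + d)*(6 + 4*d/5)) = 2 + (-2 + d)*(6 + 4*d/5))
b*(W(4)*(-3) + (-34 - 58)) = 9*((-10 + (⅘)*4² + (22/5)*4)*(-3) + (-34 - 58)) = 9*((-10 + (⅘)*16 + 88/5)*(-3) - 92) = 9*((-10 + 64/5 + 88/5)*(-3) - 92) = 9*((102/5)*(-3) - 92) = 9*(-306/5 - 92) = 9*(-766/5) = -6894/5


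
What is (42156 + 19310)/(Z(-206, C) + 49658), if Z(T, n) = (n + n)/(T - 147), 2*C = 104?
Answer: 10848749/8764585 ≈ 1.2378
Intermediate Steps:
C = 52 (C = (½)*104 = 52)
Z(T, n) = 2*n/(-147 + T) (Z(T, n) = (2*n)/(-147 + T) = 2*n/(-147 + T))
(42156 + 19310)/(Z(-206, C) + 49658) = (42156 + 19310)/(2*52/(-147 - 206) + 49658) = 61466/(2*52/(-353) + 49658) = 61466/(2*52*(-1/353) + 49658) = 61466/(-104/353 + 49658) = 61466/(17529170/353) = 61466*(353/17529170) = 10848749/8764585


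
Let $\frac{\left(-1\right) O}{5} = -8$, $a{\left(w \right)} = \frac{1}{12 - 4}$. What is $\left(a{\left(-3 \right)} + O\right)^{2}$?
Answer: $\frac{103041}{64} \approx 1610.0$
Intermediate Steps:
$a{\left(w \right)} = \frac{1}{8}$
$O = 40$ ($O = \left(-5\right) \left(-8\right) = 40$)
$\left(a{\left(-3 \right)} + O\right)^{2} = \left(\frac{1}{8} + 40\right)^{2} = \left(\frac{321}{8}\right)^{2} = \frac{103041}{64}$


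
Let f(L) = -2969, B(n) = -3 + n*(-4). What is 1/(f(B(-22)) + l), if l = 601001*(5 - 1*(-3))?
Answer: 1/4805039 ≈ 2.0811e-7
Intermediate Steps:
B(n) = -3 - 4*n
l = 4808008 (l = 601001*(5 + 3) = 601001*8 = 4808008)
1/(f(B(-22)) + l) = 1/(-2969 + 4808008) = 1/4805039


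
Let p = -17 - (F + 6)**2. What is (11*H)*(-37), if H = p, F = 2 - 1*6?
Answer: 8547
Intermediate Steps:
F = -4 (F = 2 - 6 = -4)
p = -21 (p = -17 - (-4 + 6)**2 = -17 - 1*2**2 = -17 - 1*4 = -17 - 4 = -21)
H = -21
(11*H)*(-37) = (11*(-21))*(-37) = -231*(-37) = 8547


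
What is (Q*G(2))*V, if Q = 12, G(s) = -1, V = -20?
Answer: 240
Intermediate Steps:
(Q*G(2))*V = (12*(-1))*(-20) = -12*(-20) = 240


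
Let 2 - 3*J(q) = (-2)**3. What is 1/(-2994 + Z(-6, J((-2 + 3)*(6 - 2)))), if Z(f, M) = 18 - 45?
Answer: -1/3021 ≈ -0.00033102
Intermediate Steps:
J(q) = 10/3 (J(q) = 2/3 - 1/3*(-2)**3 = 2/3 - 1/3*(-8) = 2/3 + 8/3 = 10/3)
Z(f, M) = -27
1/(-2994 + Z(-6, J((-2 + 3)*(6 - 2)))) = 1/(-2994 - 27) = 1/(-3021) = -1/3021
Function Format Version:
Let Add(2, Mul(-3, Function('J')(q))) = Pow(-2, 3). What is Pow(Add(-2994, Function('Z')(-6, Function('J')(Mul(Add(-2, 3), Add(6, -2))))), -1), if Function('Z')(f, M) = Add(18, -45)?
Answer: Rational(-1, 3021) ≈ -0.00033102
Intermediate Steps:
Function('J')(q) = Rational(10, 3) (Function('J')(q) = Add(Rational(2, 3), Mul(Rational(-1, 3), Pow(-2, 3))) = Add(Rational(2, 3), Mul(Rational(-1, 3), -8)) = Add(Rational(2, 3), Rational(8, 3)) = Rational(10, 3))
Function('Z')(f, M) = -27
Pow(Add(-2994, Function('Z')(-6, Function('J')(Mul(Add(-2, 3), Add(6, -2))))), -1) = Pow(Add(-2994, -27), -1) = Pow(-3021, -1) = Rational(-1, 3021)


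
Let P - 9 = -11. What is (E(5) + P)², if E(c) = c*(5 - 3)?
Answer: 64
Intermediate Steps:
E(c) = 2*c (E(c) = c*2 = 2*c)
P = -2 (P = 9 - 11 = -2)
(E(5) + P)² = (2*5 - 2)² = (10 - 2)² = 8² = 64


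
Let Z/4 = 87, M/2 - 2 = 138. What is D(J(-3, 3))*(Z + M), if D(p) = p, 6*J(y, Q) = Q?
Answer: 314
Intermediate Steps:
M = 280 (M = 4 + 2*138 = 4 + 276 = 280)
Z = 348 (Z = 4*87 = 348)
J(y, Q) = Q/6
D(J(-3, 3))*(Z + M) = ((1/6)*3)*(348 + 280) = (1/2)*628 = 314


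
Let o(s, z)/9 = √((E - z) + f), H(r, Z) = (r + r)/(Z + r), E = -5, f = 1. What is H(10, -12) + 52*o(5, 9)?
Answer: -10 + 468*I*√13 ≈ -10.0 + 1687.4*I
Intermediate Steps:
H(r, Z) = 2*r/(Z + r) (H(r, Z) = (2*r)/(Z + r) = 2*r/(Z + r))
o(s, z) = 9*√(-4 - z) (o(s, z) = 9*√((-5 - z) + 1) = 9*√(-4 - z))
H(10, -12) + 52*o(5, 9) = 2*10/(-12 + 10) + 52*(9*√(-4 - 1*9)) = 2*10/(-2) + 52*(9*√(-4 - 9)) = 2*10*(-½) + 52*(9*√(-13)) = -10 + 52*(9*(I*√13)) = -10 + 52*(9*I*√13) = -10 + 468*I*√13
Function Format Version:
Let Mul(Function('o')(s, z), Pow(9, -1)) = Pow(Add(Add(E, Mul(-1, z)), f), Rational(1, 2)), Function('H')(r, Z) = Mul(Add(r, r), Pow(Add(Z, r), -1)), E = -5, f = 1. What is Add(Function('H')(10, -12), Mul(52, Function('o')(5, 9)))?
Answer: Add(-10, Mul(468, I, Pow(13, Rational(1, 2)))) ≈ Add(-10.000, Mul(1687.4, I))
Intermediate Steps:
Function('H')(r, Z) = Mul(2, r, Pow(Add(Z, r), -1)) (Function('H')(r, Z) = Mul(Mul(2, r), Pow(Add(Z, r), -1)) = Mul(2, r, Pow(Add(Z, r), -1)))
Function('o')(s, z) = Mul(9, Pow(Add(-4, Mul(-1, z)), Rational(1, 2))) (Function('o')(s, z) = Mul(9, Pow(Add(Add(-5, Mul(-1, z)), 1), Rational(1, 2))) = Mul(9, Pow(Add(-4, Mul(-1, z)), Rational(1, 2))))
Add(Function('H')(10, -12), Mul(52, Function('o')(5, 9))) = Add(Mul(2, 10, Pow(Add(-12, 10), -1)), Mul(52, Mul(9, Pow(Add(-4, Mul(-1, 9)), Rational(1, 2))))) = Add(Mul(2, 10, Pow(-2, -1)), Mul(52, Mul(9, Pow(Add(-4, -9), Rational(1, 2))))) = Add(Mul(2, 10, Rational(-1, 2)), Mul(52, Mul(9, Pow(-13, Rational(1, 2))))) = Add(-10, Mul(52, Mul(9, Mul(I, Pow(13, Rational(1, 2)))))) = Add(-10, Mul(52, Mul(9, I, Pow(13, Rational(1, 2))))) = Add(-10, Mul(468, I, Pow(13, Rational(1, 2))))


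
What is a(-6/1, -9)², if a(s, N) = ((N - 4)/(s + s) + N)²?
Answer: 81450625/20736 ≈ 3928.0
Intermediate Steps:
a(s, N) = (N + (-4 + N)/(2*s))² (a(s, N) = ((-4 + N)/((2*s)) + N)² = ((-4 + N)*(1/(2*s)) + N)² = ((-4 + N)/(2*s) + N)² = (N + (-4 + N)/(2*s))²)
a(-6/1, -9)² = ((-4 - 9 + 2*(-9)*(-6/1))²/(4*(-6/1)²))² = ((-4 - 9 + 2*(-9)*(-6))²/(4*(-6)²))² = ((-4 - 9 + 2*(-9)*(-6*1))²/(4*(-6*1)²))² = ((¼)*(-4 - 9 + 2*(-9)*(-6))²/(-6)²)² = ((¼)*(1/36)*(-4 - 9 + 108)²)² = ((¼)*(1/36)*95²)² = ((¼)*(1/36)*9025)² = (9025/144)² = 81450625/20736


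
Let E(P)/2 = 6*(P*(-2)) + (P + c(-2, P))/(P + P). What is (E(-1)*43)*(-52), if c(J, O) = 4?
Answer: -46956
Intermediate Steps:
E(P) = -24*P + (4 + P)/P (E(P) = 2*(6*(P*(-2)) + (P + 4)/(P + P)) = 2*(6*(-2*P) + (4 + P)/((2*P))) = 2*(-12*P + (4 + P)*(1/(2*P))) = 2*(-12*P + (4 + P)/(2*P)) = -24*P + (4 + P)/P)
(E(-1)*43)*(-52) = ((1 - 24*(-1) + 4/(-1))*43)*(-52) = ((1 + 24 + 4*(-1))*43)*(-52) = ((1 + 24 - 4)*43)*(-52) = (21*43)*(-52) = 903*(-52) = -46956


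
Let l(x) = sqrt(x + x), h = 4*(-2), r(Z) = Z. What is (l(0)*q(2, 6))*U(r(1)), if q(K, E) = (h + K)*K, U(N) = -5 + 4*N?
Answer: 0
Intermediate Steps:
h = -8
l(x) = sqrt(2)*sqrt(x) (l(x) = sqrt(2*x) = sqrt(2)*sqrt(x))
q(K, E) = K*(-8 + K) (q(K, E) = (-8 + K)*K = K*(-8 + K))
(l(0)*q(2, 6))*U(r(1)) = ((sqrt(2)*sqrt(0))*(2*(-8 + 2)))*(-5 + 4*1) = ((sqrt(2)*0)*(2*(-6)))*(-5 + 4) = (0*(-12))*(-1) = 0*(-1) = 0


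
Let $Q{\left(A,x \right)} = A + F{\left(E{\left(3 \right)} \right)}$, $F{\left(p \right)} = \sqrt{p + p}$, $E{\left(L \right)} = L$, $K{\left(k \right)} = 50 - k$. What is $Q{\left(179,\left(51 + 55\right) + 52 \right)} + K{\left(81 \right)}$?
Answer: $148 + \sqrt{6} \approx 150.45$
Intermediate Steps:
$F{\left(p \right)} = \sqrt{2} \sqrt{p}$ ($F{\left(p \right)} = \sqrt{2 p} = \sqrt{2} \sqrt{p}$)
$Q{\left(A,x \right)} = A + \sqrt{6}$ ($Q{\left(A,x \right)} = A + \sqrt{2} \sqrt{3} = A + \sqrt{6}$)
$Q{\left(179,\left(51 + 55\right) + 52 \right)} + K{\left(81 \right)} = \left(179 + \sqrt{6}\right) + \left(50 - 81\right) = \left(179 + \sqrt{6}\right) - 31 = 148 + \sqrt{6}$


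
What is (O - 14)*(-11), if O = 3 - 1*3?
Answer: 154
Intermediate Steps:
O = 0 (O = 3 - 3 = 0)
(O - 14)*(-11) = (0 - 14)*(-11) = -14*(-11) = 154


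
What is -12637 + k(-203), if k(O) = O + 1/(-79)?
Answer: -1014361/79 ≈ -12840.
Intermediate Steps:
k(O) = -1/79 + O (k(O) = O - 1/79 = -1/79 + O)
-12637 + k(-203) = -12637 + (-1/79 - 203) = -12637 - 16038/79 = -1014361/79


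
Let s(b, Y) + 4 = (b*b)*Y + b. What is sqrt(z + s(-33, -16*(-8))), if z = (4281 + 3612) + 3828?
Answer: 2*sqrt(37769) ≈ 388.69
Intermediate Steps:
s(b, Y) = -4 + b + Y*b**2 (s(b, Y) = -4 + ((b*b)*Y + b) = -4 + (b**2*Y + b) = -4 + (Y*b**2 + b) = -4 + (b + Y*b**2) = -4 + b + Y*b**2)
z = 11721 (z = 7893 + 3828 = 11721)
sqrt(z + s(-33, -16*(-8))) = sqrt(11721 + (-4 - 33 - 16*(-8)*(-33)**2)) = sqrt(11721 + (-4 - 33 + 128*1089)) = sqrt(11721 + (-4 - 33 + 139392)) = sqrt(11721 + 139355) = sqrt(151076) = 2*sqrt(37769)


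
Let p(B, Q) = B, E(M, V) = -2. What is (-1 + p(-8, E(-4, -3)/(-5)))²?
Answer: 81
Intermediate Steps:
(-1 + p(-8, E(-4, -3)/(-5)))² = (-1 - 8)² = (-9)² = 81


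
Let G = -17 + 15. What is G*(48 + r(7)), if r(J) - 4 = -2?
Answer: -100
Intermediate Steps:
r(J) = 2 (r(J) = 4 - 2 = 2)
G = -2
G*(48 + r(7)) = -2*(48 + 2) = -2*50 = -100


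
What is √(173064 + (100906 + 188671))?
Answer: √462641 ≈ 680.18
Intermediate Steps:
√(173064 + (100906 + 188671)) = √(173064 + 289577) = √462641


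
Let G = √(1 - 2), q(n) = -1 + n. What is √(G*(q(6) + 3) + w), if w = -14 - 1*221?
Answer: √(-235 + 8*I) ≈ 0.26089 + 15.332*I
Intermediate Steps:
G = I (G = √(-1) = I ≈ 1.0*I)
w = -235 (w = -14 - 221 = -235)
√(G*(q(6) + 3) + w) = √(I*((-1 + 6) + 3) - 235) = √(I*(5 + 3) - 235) = √(I*8 - 235) = √(8*I - 235) = √(-235 + 8*I)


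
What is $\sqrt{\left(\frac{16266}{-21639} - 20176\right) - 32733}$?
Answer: $\frac{i \sqrt{2752755175307}}{7213} \approx 230.02 i$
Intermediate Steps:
$\sqrt{\left(\frac{16266}{-21639} - 20176\right) - 32733} = \sqrt{\left(16266 \left(- \frac{1}{21639}\right) - 20176\right) - 32733} = \sqrt{\left(- \frac{5422}{7213} - 20176\right) - 32733} = \sqrt{- \frac{145534910}{7213} - 32733} = \sqrt{- \frac{381638039}{7213}} = \frac{i \sqrt{2752755175307}}{7213}$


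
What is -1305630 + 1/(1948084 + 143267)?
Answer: -2730530606129/2091351 ≈ -1.3056e+6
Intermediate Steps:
-1305630 + 1/(1948084 + 143267) = -1305630 + 1/2091351 = -2730530606129/2091351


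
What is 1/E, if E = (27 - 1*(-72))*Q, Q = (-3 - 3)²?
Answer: 1/3564 ≈ 0.00028058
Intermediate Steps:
Q = 36 (Q = (-6)² = 36)
E = 3564 (E = (27 - 1*(-72))*36 = (27 + 72)*36 = 99*36 = 3564)
1/E = 1/3564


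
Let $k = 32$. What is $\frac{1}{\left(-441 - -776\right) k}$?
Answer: $\frac{1}{10720} \approx 9.3284 \cdot 10^{-5}$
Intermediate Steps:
$\frac{1}{\left(-441 - -776\right) k} = \frac{1}{\left(-441 - -776\right) 32} = \frac{1}{\left(-441 + 776\right) 32} = \frac{1}{335 \cdot 32} = \frac{1}{10720}$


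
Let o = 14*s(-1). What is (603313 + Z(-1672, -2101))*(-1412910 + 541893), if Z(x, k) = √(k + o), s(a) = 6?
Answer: -525495879321 - 871017*I*√2017 ≈ -5.255e+11 - 3.9118e+7*I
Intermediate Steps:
o = 84 (o = 14*6 = 84)
Z(x, k) = √(84 + k) (Z(x, k) = √(k + 84) = √(84 + k))
(603313 + Z(-1672, -2101))*(-1412910 + 541893) = (603313 + √(84 - 2101))*(-1412910 + 541893) = (603313 + √(-2017))*(-871017) = (603313 + I*√2017)*(-871017) = -525495879321 - 871017*I*√2017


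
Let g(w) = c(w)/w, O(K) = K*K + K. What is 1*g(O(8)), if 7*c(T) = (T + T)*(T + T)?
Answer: 288/7 ≈ 41.143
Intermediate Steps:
O(K) = K + K² (O(K) = K² + K = K + K²)
c(T) = 4*T²/7 (c(T) = ((T + T)*(T + T))/7 = ((2*T)*(2*T))/7 = (4*T²)/7 = 4*T²/7)
g(w) = 4*w/7 (g(w) = (4*w²/7)/w = 4*w/7)
1*g(O(8)) = 1*(4*(8*(1 + 8))/7) = 1*(4*(8*9)/7) = 1*((4/7)*72) = 1*(288/7) = 288/7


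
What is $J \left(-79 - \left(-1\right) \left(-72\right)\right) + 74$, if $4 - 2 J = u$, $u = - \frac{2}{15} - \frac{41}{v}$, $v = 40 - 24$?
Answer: $- \frac{207137}{480} \approx -431.54$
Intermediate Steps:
$v = 16$
$u = - \frac{647}{240}$ ($u = - \frac{2}{15} - \frac{41}{16} = - \frac{647}{240} \approx -2.6958$)
$J = \frac{1607}{480}$ ($J = 2 - - \frac{647}{480} = 2 + \frac{647}{480} = \frac{1607}{480} \approx 3.3479$)
$J \left(-79 - \left(-1\right) \left(-72\right)\right) + 74 = \frac{1607 \left(-79 - \left(-1\right) \left(-72\right)\right)}{480} + 74 = \frac{1607 \left(-79 - 72\right)}{480} + 74 = \frac{1607}{480} \left(-151\right) + 74 = - \frac{242657}{480} + 74 = - \frac{207137}{480}$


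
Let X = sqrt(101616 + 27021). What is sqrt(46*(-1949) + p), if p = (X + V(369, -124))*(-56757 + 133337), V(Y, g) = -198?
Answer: sqrt(-15252494 + 229740*sqrt(14293)) ≈ 3494.8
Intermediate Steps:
X = 3*sqrt(14293) (X = sqrt(128637) = 3*sqrt(14293) ≈ 358.66)
p = -15162840 + 229740*sqrt(14293) (p = (3*sqrt(14293) - 198)*(-56757 + 133337) = (-198 + 3*sqrt(14293))*76580 = -15162840 + 229740*sqrt(14293) ≈ 1.2303e+7)
sqrt(46*(-1949) + p) = sqrt(46*(-1949) + (-15162840 + 229740*sqrt(14293))) = sqrt(-89654 + (-15162840 + 229740*sqrt(14293))) = sqrt(-15252494 + 229740*sqrt(14293))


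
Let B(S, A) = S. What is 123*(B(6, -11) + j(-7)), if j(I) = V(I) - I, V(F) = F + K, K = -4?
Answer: 246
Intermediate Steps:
V(F) = -4 + F (V(F) = F - 4 = -4 + F)
j(I) = -4 (j(I) = (-4 + I) - I = -4)
123*(B(6, -11) + j(-7)) = 123*(6 - 4) = 123*2 = 246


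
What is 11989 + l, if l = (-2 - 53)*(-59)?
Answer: 15234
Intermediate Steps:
l = 3245 (l = -55*(-59) = 3245)
11989 + l = 11989 + 3245 = 15234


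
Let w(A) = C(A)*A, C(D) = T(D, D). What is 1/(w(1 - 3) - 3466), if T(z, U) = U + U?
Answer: -1/3458 ≈ -0.00028918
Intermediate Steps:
T(z, U) = 2*U
C(D) = 2*D
w(A) = 2*A**2 (w(A) = (2*A)*A = 2*A**2)
1/(w(1 - 3) - 3466) = 1/(2*(1 - 3)**2 - 3466) = 1/(2*(-2)**2 - 3466) = 1/(2*4 - 3466) = 1/(8 - 3466) = 1/(-3458) = -1/3458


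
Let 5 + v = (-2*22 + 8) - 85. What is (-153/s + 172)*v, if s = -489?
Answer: -3538962/163 ≈ -21711.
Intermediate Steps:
v = -126 (v = -5 + ((-2*22 + 8) - 85) = -5 + ((-44 + 8) - 85) = -5 + (-36 - 85) = -5 - 121 = -126)
(-153/s + 172)*v = (-153/(-489) + 172)*(-126) = (-153*(-1/489) + 172)*(-126) = (51/163 + 172)*(-126) = (28087/163)*(-126) = -3538962/163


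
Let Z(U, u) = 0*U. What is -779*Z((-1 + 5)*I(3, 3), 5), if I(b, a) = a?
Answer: 0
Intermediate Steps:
Z(U, u) = 0
-779*Z((-1 + 5)*I(3, 3), 5) = -779*0 = 0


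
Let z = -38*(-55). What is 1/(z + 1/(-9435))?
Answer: 9435/19719149 ≈ 0.00047847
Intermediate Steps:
z = 2090
1/(z + 1/(-9435)) = 1/(2090 + 1/(-9435)) = 1/(2090 - 1/9435) = 1/(19719149/9435) = 9435/19719149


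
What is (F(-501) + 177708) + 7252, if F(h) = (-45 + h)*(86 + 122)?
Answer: 71392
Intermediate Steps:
F(h) = -9360 + 208*h (F(h) = (-45 + h)*208 = -9360 + 208*h)
(F(-501) + 177708) + 7252 = ((-9360 + 208*(-501)) + 177708) + 7252 = ((-9360 - 104208) + 177708) + 7252 = (-113568 + 177708) + 7252 = 64140 + 7252 = 71392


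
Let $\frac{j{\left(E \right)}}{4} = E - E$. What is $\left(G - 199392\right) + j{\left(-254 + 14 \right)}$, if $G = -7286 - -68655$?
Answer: $-138023$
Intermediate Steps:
$G = 61369$ ($G = -7286 + 68655 = 61369$)
$j{\left(E \right)} = 0$ ($j{\left(E \right)} = 4 \left(E - E\right) = 4 \cdot 0 = 0$)
$\left(G - 199392\right) + j{\left(-254 + 14 \right)} = \left(61369 - 199392\right) + 0 = -138023 + 0 = -138023$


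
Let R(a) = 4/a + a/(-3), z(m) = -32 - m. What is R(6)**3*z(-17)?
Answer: 320/9 ≈ 35.556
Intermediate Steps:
R(a) = 4/a - a/3 (R(a) = 4/a + a*(-1/3) = 4/a - a/3)
R(6)**3*z(-17) = (4/6 - 1/3*6)**3*(-32 - 1*(-17)) = (4*(1/6) - 2)**3*(-32 + 17) = (2/3 - 2)**3*(-15) = (-4/3)**3*(-15) = -64/27*(-15) = 320/9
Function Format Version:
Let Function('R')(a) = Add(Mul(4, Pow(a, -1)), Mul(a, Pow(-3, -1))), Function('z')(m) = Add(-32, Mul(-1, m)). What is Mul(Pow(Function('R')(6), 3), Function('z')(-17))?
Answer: Rational(320, 9) ≈ 35.556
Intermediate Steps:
Function('R')(a) = Add(Mul(4, Pow(a, -1)), Mul(Rational(-1, 3), a)) (Function('R')(a) = Add(Mul(4, Pow(a, -1)), Mul(a, Rational(-1, 3))) = Add(Mul(4, Pow(a, -1)), Mul(Rational(-1, 3), a)))
Mul(Pow(Function('R')(6), 3), Function('z')(-17)) = Mul(Pow(Add(Mul(4, Pow(6, -1)), Mul(Rational(-1, 3), 6)), 3), Add(-32, Mul(-1, -17))) = Mul(Pow(Add(Mul(4, Rational(1, 6)), -2), 3), Add(-32, 17)) = Mul(Pow(Add(Rational(2, 3), -2), 3), -15) = Mul(Pow(Rational(-4, 3), 3), -15) = Mul(Rational(-64, 27), -15) = Rational(320, 9)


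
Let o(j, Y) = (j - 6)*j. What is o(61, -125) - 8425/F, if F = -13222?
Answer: 44368235/13222 ≈ 3355.6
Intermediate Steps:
o(j, Y) = j*(-6 + j) (o(j, Y) = (-6 + j)*j = j*(-6 + j))
o(61, -125) - 8425/F = 61*(-6 + 61) - 8425/(-13222) = 61*55 - 8425*(-1/13222) = 3355 + 8425/13222 = 44368235/13222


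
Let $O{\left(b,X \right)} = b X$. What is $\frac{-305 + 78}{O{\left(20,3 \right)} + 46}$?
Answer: $- \frac{227}{106} \approx -2.1415$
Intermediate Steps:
$O{\left(b,X \right)} = X b$
$\frac{-305 + 78}{O{\left(20,3 \right)} + 46} = \frac{-305 + 78}{3 \cdot 20 + 46} = - \frac{227}{60 + 46} = - \frac{227}{106}$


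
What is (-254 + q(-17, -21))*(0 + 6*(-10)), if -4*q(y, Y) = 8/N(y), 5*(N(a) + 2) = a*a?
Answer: 1417520/93 ≈ 15242.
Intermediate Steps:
N(a) = -2 + a**2/5 (N(a) = -2 + (a*a)/5 = -2 + a**2/5)
q(y, Y) = -2/(-2 + y**2/5)
(-254 + q(-17, -21))*(0 + 6*(-10)) = (-254 - 10/(-10 + (-17)**2))*(0 + 6*(-10)) = (-254 - 10/(-10 + 289))*(0 - 60) = (-254 - 10/279)*(-60) = -70876/279*(-60) = 1417520/93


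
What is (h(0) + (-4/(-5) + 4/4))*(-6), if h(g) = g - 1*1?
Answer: -24/5 ≈ -4.8000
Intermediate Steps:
h(g) = -1 + g (h(g) = g - 1 = -1 + g)
(h(0) + (-4/(-5) + 4/4))*(-6) = ((-1 + 0) + (-4/(-5) + 4/4))*(-6) = (-1 + (-4*(-1/5) + 4*(1/4)))*(-6) = (-1 + (4/5 + 1))*(-6) = (-1 + 9/5)*(-6) = (4/5)*(-6) = -24/5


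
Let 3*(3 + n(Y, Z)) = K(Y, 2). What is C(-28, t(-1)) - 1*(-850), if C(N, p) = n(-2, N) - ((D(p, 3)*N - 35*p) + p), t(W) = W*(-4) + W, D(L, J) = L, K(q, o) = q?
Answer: 3097/3 ≈ 1032.3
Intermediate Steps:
n(Y, Z) = -3 + Y/3
t(W) = -3*W (t(W) = -4*W + W = -3*W)
C(N, p) = -11/3 + 34*p - N*p (C(N, p) = (-3 + (⅓)*(-2)) - ((p*N - 35*p) + p) = (-3 - ⅔) - ((N*p - 35*p) + p) = -11/3 - ((-35*p + N*p) + p) = -11/3 - (-34*p + N*p) = -11/3 + (34*p - N*p) = -11/3 + 34*p - N*p)
C(-28, t(-1)) - 1*(-850) = (-11/3 + 34*(-3*(-1)) - 1*(-28)*(-3*(-1))) - 1*(-850) = (-11/3 + 34*3 - 1*(-28)*3) + 850 = (-11/3 + 102 + 84) + 850 = 547/3 + 850 = 3097/3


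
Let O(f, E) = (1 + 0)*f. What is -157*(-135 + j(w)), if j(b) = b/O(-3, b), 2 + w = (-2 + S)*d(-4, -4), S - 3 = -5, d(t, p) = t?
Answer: 65783/3 ≈ 21928.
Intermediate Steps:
S = -2 (S = 3 - 5 = -2)
w = 14 (w = -2 + (-2 - 2)*(-4) = -2 - 4*(-4) = -2 + 16 = 14)
O(f, E) = f (O(f, E) = 1*f = f)
j(b) = -b/3 (j(b) = b/(-3) = b*(-1/3) = -b/3)
-157*(-135 + j(w)) = -157*(-135 - 1/3*14) = -157*(-135 - 14/3) = -157*(-419/3) = 65783/3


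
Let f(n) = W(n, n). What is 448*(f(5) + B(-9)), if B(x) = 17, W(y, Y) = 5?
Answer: 9856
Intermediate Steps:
f(n) = 5
448*(f(5) + B(-9)) = 448*(5 + 17) = 448*22 = 9856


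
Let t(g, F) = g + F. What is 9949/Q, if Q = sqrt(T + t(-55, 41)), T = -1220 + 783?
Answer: -9949*I*sqrt(451)/451 ≈ -468.48*I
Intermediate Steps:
t(g, F) = F + g
T = -437
Q = I*sqrt(451) (Q = sqrt(-437 + (41 - 55)) = sqrt(-437 - 14) = sqrt(-451) = I*sqrt(451) ≈ 21.237*I)
9949/Q = 9949/((I*sqrt(451))) = 9949*(-I*sqrt(451)/451) = -9949*I*sqrt(451)/451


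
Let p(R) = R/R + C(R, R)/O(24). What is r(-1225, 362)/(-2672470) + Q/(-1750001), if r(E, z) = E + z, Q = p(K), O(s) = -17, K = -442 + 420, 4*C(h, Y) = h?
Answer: 12807067048/39753013965995 ≈ 0.00032217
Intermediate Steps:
C(h, Y) = h/4
K = -22
p(R) = 1 - R/68 (p(R) = R/R + (R/4)/(-17) = 1 + (R/4)*(-1/17) = 1 - R/68)
Q = 45/34 (Q = 1 - 1/68*(-22) = 1 + 11/34 = 45/34 ≈ 1.3235)
r(-1225, 362)/(-2672470) + Q/(-1750001) = (-1225 + 362)/(-2672470) + (45/34)/(-1750001) = -863*(-1/2672470) + (45/34)*(-1/1750001) = 863/2672470 - 45/59500034 = 12807067048/39753013965995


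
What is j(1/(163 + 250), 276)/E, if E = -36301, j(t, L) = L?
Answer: -276/36301 ≈ -0.0076031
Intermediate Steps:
j(1/(163 + 250), 276)/E = 276/(-36301) = 276*(-1/36301) = -276/36301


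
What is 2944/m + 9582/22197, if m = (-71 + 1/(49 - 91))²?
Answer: 66845740250/65838440311 ≈ 1.0153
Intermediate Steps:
m = 8898289/1764 (m = (-71 + 1/(-42))² = (-71 - 1/42)² = (-2983/42)² = 8898289/1764 ≈ 5044.4)
2944/m + 9582/22197 = 2944/(8898289/1764) + 9582/22197 = 2944*(1764/8898289) + 9582*(1/22197) = 5193216/8898289 + 3194/7399 = 66845740250/65838440311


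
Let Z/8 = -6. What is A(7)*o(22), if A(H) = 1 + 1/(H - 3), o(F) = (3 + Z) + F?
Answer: -115/4 ≈ -28.750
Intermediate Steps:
Z = -48 (Z = 8*(-6) = -48)
o(F) = -45 + F (o(F) = (3 - 48) + F = -45 + F)
A(H) = 1 + 1/(-3 + H)
A(7)*o(22) = ((-2 + 7)/(-3 + 7))*(-45 + 22) = (5/4)*(-23) = -115/4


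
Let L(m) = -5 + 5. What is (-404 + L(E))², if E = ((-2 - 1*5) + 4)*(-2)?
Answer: 163216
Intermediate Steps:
E = 6 (E = ((-2 - 5) + 4)*(-2) = (-7 + 4)*(-2) = -3*(-2) = 6)
L(m) = 0
(-404 + L(E))² = (-404 + 0)² = (-404)² = 163216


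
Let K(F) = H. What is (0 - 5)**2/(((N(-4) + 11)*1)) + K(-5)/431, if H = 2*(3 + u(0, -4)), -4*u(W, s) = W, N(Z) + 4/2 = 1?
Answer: 2167/862 ≈ 2.5139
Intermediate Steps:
N(Z) = -1 (N(Z) = -2 + 1 = -1)
u(W, s) = -W/4
H = 6 (H = 2*(3 - 1/4*0) = 2*(3 + 0) = 2*3 = 6)
K(F) = 6
(0 - 5)**2/(((N(-4) + 11)*1)) + K(-5)/431 = (0 - 5)**2/(((-1 + 11)*1)) + 6/431 = (-5)**2/((10*1)) + 6*(1/431) = 25/10 + 6/431 = 25*(1/10) + 6/431 = 5/2 + 6/431 = 2167/862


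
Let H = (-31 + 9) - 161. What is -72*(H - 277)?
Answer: 33120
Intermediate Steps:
H = -183 (H = -22 - 161 = -183)
-72*(H - 277) = -72*(-183 - 277) = -72*(-460) = 33120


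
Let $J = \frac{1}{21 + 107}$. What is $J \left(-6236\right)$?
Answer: $- \frac{1559}{32} \approx -48.719$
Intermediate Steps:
$J = \frac{1}{128} \approx 0.0078125$
$J \left(-6236\right) = \frac{1}{128} \left(-6236\right) = - \frac{1559}{32}$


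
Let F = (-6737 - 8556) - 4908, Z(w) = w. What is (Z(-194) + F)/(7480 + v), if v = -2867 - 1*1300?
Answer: -20395/3313 ≈ -6.1561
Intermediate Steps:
v = -4167 (v = -2867 - 1300 = -4167)
F = -20201 (F = -15293 - 4908 = -20201)
(Z(-194) + F)/(7480 + v) = (-194 - 20201)/(7480 - 4167) = -20395/3313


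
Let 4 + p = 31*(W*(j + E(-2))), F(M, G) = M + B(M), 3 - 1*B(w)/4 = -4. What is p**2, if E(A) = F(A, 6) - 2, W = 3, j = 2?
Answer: 5827396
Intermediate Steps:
B(w) = 28 (B(w) = 12 - 4*(-4) = 12 + 16 = 28)
F(M, G) = 28 + M (F(M, G) = M + 28 = 28 + M)
E(A) = 26 + A (E(A) = (28 + A) - 2 = 26 + A)
p = 2414 (p = -4 + 31*(3*(2 + (26 - 2))) = -4 + 31*(3*(2 + 24)) = -4 + 31*(3*26) = -4 + 31*78 = -4 + 2418 = 2414)
p**2 = 2414**2 = 5827396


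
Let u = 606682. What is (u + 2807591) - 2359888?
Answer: 1054385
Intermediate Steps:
(u + 2807591) - 2359888 = (606682 + 2807591) - 2359888 = 3414273 - 2359888 = 1054385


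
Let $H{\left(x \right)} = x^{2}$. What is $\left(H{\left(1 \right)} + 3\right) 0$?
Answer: $0$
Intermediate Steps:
$\left(H{\left(1 \right)} + 3\right) 0 = \left(1^{2} + 3\right) 0 = \left(1 + 3\right) 0 = 4 \cdot 0 = 0$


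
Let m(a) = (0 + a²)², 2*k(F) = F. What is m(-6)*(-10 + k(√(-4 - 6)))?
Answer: -12960 + 648*I*√10 ≈ -12960.0 + 2049.2*I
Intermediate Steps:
k(F) = F/2
m(a) = a⁴ (m(a) = (a²)² = a⁴)
m(-6)*(-10 + k(√(-4 - 6))) = (-6)⁴*(-10 + √(-4 - 6)/2) = 1296*(-10 + √(-10)/2) = 1296*(-10 + (I*√10)/2) = 1296*(-10 + I*√10/2) = -12960 + 648*I*√10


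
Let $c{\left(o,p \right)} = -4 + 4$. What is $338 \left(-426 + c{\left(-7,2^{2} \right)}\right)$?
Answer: $-143988$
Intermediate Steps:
$c{\left(o,p \right)} = 0$
$338 \left(-426 + c{\left(-7,2^{2} \right)}\right) = 338 \left(-426 + 0\right) = 338 \left(-426\right) = -143988$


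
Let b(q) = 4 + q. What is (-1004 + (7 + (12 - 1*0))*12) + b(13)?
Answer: -759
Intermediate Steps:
(-1004 + (7 + (12 - 1*0))*12) + b(13) = (-1004 + (7 + (12 - 1*0))*12) + (4 + 13) = (-1004 + (7 + (12 + 0))*12) + 17 = (-1004 + (7 + 12)*12) + 17 = (-1004 + 19*12) + 17 = (-1004 + 228) + 17 = -776 + 17 = -759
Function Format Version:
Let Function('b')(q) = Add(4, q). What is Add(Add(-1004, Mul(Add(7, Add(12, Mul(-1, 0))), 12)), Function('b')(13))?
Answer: -759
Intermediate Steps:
Add(Add(-1004, Mul(Add(7, Add(12, Mul(-1, 0))), 12)), Function('b')(13)) = Add(Add(-1004, Mul(Add(7, Add(12, Mul(-1, 0))), 12)), Add(4, 13)) = Add(Add(-1004, Mul(Add(7, Add(12, 0)), 12)), 17) = Add(Add(-1004, Mul(Add(7, 12), 12)), 17) = Add(Add(-1004, Mul(19, 12)), 17) = Add(Add(-1004, 228), 17) = Add(-776, 17) = -759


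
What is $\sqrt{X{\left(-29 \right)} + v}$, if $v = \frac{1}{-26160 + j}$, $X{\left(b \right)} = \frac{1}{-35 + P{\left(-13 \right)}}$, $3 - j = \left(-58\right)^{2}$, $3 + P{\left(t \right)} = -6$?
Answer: $\frac{9 i \sqrt{118526815}}{649462} \approx 0.15087 i$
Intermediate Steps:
$P{\left(t \right)} = -9$ ($P{\left(t \right)} = -3 - 6 = -9$)
$j = -3361$ ($j = 3 - \left(-58\right)^{2} = 3 - 3364 = -3361$)
$X{\left(b \right)} = - \frac{1}{44}$ ($X{\left(b \right)} = \frac{1}{-35 - 9} = \frac{1}{-44} = - \frac{1}{44}$)
$v = - \frac{1}{29521}$ ($v = \frac{1}{-26160 - 3361} = \frac{1}{-29521} = - \frac{1}{29521} \approx -3.3874 \cdot 10^{-5}$)
$\sqrt{X{\left(-29 \right)} + v} = \sqrt{- \frac{1}{44} - \frac{1}{29521}} = \sqrt{- \frac{29565}{1298924}} = \frac{9 i \sqrt{118526815}}{649462}$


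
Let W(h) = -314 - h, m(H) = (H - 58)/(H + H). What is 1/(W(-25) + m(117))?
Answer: -234/67567 ≈ -0.0034632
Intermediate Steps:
m(H) = (-58 + H)/(2*H) (m(H) = (-58 + H)/((2*H)) = (-58 + H)*(1/(2*H)) = (-58 + H)/(2*H))
1/(W(-25) + m(117)) = 1/((-314 - 1*(-25)) + (½)*(-58 + 117)/117) = 1/((-314 + 25) + (½)*(1/117)*59) = 1/(-289 + 59/234) = 1/(-67567/234) = -234/67567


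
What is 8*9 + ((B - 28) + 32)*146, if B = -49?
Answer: -6498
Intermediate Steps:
8*9 + ((B - 28) + 32)*146 = 8*9 + ((-49 - 28) + 32)*146 = 72 + (-77 + 32)*146 = 72 - 45*146 = 72 - 6570 = -6498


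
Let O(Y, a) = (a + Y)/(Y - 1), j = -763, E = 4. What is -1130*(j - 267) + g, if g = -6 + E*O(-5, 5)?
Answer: 1163894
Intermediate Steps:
O(Y, a) = (Y + a)/(-1 + Y)
g = -6 (g = -6 + 4*((-5 + 5)/(-1 - 5)) = -6 + 4*(0/(-6)) = -6 + 4*(-⅙*0) = -6 + 4*0 = -6 + 0 = -6)
-1130*(j - 267) + g = -1130*(-763 - 267) - 6 = -1130*(-1030) - 6 = 1163900 - 6 = 1163894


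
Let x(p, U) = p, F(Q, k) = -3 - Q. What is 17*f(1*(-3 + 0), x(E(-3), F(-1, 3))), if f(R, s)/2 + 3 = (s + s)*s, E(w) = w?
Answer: 510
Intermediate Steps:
f(R, s) = -6 + 4*s² (f(R, s) = -6 + 2*((s + s)*s) = -6 + 2*((2*s)*s) = -6 + 2*(2*s²) = -6 + 4*s²)
17*f(1*(-3 + 0), x(E(-3), F(-1, 3))) = 17*(-6 + 4*(-3)²) = 17*(-6 + 4*9) = 17*(-6 + 36) = 17*30 = 510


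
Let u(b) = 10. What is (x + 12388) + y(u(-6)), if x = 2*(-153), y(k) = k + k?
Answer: 12102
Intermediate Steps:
y(k) = 2*k
x = -306
(x + 12388) + y(u(-6)) = (-306 + 12388) + 2*10 = 12082 + 20 = 12102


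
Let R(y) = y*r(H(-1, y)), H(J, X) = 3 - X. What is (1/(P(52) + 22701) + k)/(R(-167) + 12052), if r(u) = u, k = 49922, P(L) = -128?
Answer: -375629769/122932558 ≈ -3.0556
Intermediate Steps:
R(y) = y*(3 - y)
(1/(P(52) + 22701) + k)/(R(-167) + 12052) = (1/(-128 + 22701) + 49922)/(-167*(3 - 1*(-167)) + 12052) = (1/22573 + 49922)/(-167*(3 + 167) + 12052) = (1/22573 + 49922)/(-167*170 + 12052) = 1126889307/(22573*(-28390 + 12052)) = (1126889307/22573)/(-16338) = (1126889307/22573)*(-1/16338) = -375629769/122932558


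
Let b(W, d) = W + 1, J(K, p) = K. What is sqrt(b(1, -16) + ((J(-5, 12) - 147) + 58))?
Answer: 2*I*sqrt(23) ≈ 9.5917*I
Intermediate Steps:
b(W, d) = 1 + W
sqrt(b(1, -16) + ((J(-5, 12) - 147) + 58)) = sqrt((1 + 1) + ((-5 - 147) + 58)) = sqrt(2 + (-152 + 58)) = sqrt(2 - 94) = sqrt(-92) = 2*I*sqrt(23)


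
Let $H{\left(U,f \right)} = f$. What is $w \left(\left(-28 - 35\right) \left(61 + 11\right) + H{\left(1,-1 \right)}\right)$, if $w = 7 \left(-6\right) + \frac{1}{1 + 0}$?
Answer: $186017$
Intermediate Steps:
$w = -41$ ($w = -42 + 1^{-1} = -42 + 1 = -41$)
$w \left(\left(-28 - 35\right) \left(61 + 11\right) + H{\left(1,-1 \right)}\right) = - 41 \left(\left(-28 - 35\right) \left(61 + 11\right) - 1\right) = - 41 \left(\left(-63\right) 72 - 1\right) = - 41 \left(-4536 - 1\right) = \left(-41\right) \left(-4537\right) = 186017$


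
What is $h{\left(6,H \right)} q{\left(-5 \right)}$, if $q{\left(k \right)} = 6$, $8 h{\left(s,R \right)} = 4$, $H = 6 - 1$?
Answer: $3$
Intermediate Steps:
$H = 5$ ($H = 6 - 1 = 5$)
$h{\left(s,R \right)} = \frac{1}{2}$ ($h{\left(s,R \right)} = \frac{1}{8} \cdot 4 = \frac{1}{2}$)
$h{\left(6,H \right)} q{\left(-5 \right)} = \frac{1}{2} \cdot 6 = 3$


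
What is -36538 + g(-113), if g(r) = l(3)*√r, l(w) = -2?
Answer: -36538 - 2*I*√113 ≈ -36538.0 - 21.26*I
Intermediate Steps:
g(r) = -2*√r
-36538 + g(-113) = -36538 - 2*I*√113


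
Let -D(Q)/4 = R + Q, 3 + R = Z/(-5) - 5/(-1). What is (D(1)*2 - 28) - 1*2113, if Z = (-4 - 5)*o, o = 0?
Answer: -2165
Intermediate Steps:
Z = 0 (Z = (-4 - 5)*0 = -9*0 = 0)
R = 2 (R = -3 + (0/(-5) - 5/(-1)) = -3 + (0*(-⅕) - 5*(-1)) = -3 + (0 + 5) = -3 + 5 = 2)
D(Q) = -8 - 4*Q (D(Q) = -4*(2 + Q) = -8 - 4*Q)
(D(1)*2 - 28) - 1*2113 = ((-8 - 4*1)*2 - 28) - 1*2113 = ((-8 - 4)*2 - 28) - 2113 = (-12*2 - 28) - 2113 = (-24 - 28) - 2113 = -52 - 2113 = -2165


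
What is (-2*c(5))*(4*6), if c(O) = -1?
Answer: 48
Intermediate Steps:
(-2*c(5))*(4*6) = (-2*(-1))*(4*6) = 2*24 = 48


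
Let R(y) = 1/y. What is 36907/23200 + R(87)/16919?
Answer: 1873289399/1177562400 ≈ 1.5908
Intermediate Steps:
36907/23200 + R(87)/16919 = 36907/23200 + 1/(87*16919) = 36907*(1/23200) + (1/87)*(1/16919) = 36907/23200 + 1/1471953 = 1873289399/1177562400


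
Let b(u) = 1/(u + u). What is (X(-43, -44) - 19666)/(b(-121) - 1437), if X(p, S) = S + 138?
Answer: 4736424/347755 ≈ 13.620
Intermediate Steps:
b(u) = 1/(2*u)
X(p, S) = 138 + S
(X(-43, -44) - 19666)/(b(-121) - 1437) = ((138 - 44) - 19666)/((1/2)/(-121) - 1437) = (94 - 19666)/((1/2)*(-1/121) - 1437) = -19572/(-1/242 - 1437) = -19572/(-347755/242) = -19572*(-242/347755) = 4736424/347755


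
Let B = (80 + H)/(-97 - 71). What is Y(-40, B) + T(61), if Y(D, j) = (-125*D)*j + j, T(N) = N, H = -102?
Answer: 20045/28 ≈ 715.89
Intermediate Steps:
B = 11/84 (B = (80 - 102)/(-97 - 71) = -22/(-168) = -22*(-1/168) = 11/84 ≈ 0.13095)
Y(D, j) = j - 125*D*j (Y(D, j) = -125*D*j + j = j - 125*D*j)
Y(-40, B) + T(61) = 11*(1 - 125*(-40))/84 + 61 = 11*(1 + 5000)/84 + 61 = (11/84)*5001 + 61 = 18337/28 + 61 = 20045/28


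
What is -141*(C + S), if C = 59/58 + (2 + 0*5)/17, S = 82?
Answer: -11557911/986 ≈ -11722.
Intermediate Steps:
C = 1119/986 (C = 59*(1/58) + (2 + 0)*(1/17) = 59/58 + 2*(1/17) = 59/58 + 2/17 = 1119/986 ≈ 1.1349)
-141*(C + S) = -141*(1119/986 + 82) = -141*81971/986 = -11557911/986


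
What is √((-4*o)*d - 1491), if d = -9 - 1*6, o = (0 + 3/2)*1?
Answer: I*√1401 ≈ 37.43*I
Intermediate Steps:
o = 3/2 (o = (0 + 3*(½))*1 = (0 + 3/2)*1 = (3/2)*1 = 3/2 ≈ 1.5000)
d = -15 (d = -9 - 6 = -15)
√((-4*o)*d - 1491) = √(-4*3/2*(-15) - 1491) = √(-6*(-15) - 1491) = √(90 - 1491) = √(-1401) = I*√1401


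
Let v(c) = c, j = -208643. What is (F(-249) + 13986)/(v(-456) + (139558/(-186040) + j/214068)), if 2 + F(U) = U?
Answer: -17093727163725/569655841687 ≈ -30.007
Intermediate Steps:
F(U) = -2 + U
(F(-249) + 13986)/(v(-456) + (139558/(-186040) + j/214068)) = ((-2 - 249) + 13986)/(-456 + (139558/(-186040) - 208643/214068)) = (-251 + 13986)/(-456 + (139558*(-1/186040) - 208643*1/214068)) = 13735/(-456 + (-69779/93020 - 208643/214068)) = 13735/(-456 - 2146588927/1244537835) = 13735/(-569655841687/1244537835) = 13735*(-1244537835/569655841687) = -17093727163725/569655841687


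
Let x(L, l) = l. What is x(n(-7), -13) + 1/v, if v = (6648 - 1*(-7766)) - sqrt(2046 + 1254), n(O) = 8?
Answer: -1350433417/103880048 + 5*sqrt(33)/103880048 ≈ -13.000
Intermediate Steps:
v = 14414 - 10*sqrt(33) (v = (6648 + 7766) - sqrt(3300) = 14414 - 10*sqrt(33) ≈ 14357.)
x(n(-7), -13) + 1/v = -13 + 1/(14414 - 10*sqrt(33))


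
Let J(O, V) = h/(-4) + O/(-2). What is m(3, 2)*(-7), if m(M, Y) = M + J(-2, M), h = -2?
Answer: -63/2 ≈ -31.500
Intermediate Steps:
J(O, V) = ½ - O/2 (J(O, V) = -2/(-4) + O/(-2) = -2*(-¼) + O*(-½) = ½ - O/2)
m(M, Y) = 3/2 + M (m(M, Y) = M + (½ - ½*(-2)) = M + (½ + 1) = M + 3/2 = 3/2 + M)
m(3, 2)*(-7) = (3/2 + 3)*(-7) = (9/2)*(-7) = -63/2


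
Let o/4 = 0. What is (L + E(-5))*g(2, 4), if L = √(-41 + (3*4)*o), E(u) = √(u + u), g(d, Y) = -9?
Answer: 9*I*(-√10 - √41) ≈ -86.089*I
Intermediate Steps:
o = 0 (o = 4*0 = 0)
E(u) = √2*√u (E(u) = √(2*u) = √2*√u)
L = I*√41 (L = √(-41 + (3*4)*0) = √(-41 + 12*0) = √(-41 + 0) = √(-41) = I*√41 ≈ 6.4031*I)
(L + E(-5))*g(2, 4) = (I*√41 + √2*√(-5))*(-9) = (I*√41 + √2*(I*√5))*(-9) = (I*√41 + I*√10)*(-9) = (I*√10 + I*√41)*(-9) = -9*I*√10 - 9*I*√41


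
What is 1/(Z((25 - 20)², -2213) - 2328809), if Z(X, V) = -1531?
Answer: -1/2330340 ≈ -4.2912e-7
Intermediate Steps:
1/(Z((25 - 20)², -2213) - 2328809) = 1/(-1531 - 2328809) = 1/(-2330340) = -1/2330340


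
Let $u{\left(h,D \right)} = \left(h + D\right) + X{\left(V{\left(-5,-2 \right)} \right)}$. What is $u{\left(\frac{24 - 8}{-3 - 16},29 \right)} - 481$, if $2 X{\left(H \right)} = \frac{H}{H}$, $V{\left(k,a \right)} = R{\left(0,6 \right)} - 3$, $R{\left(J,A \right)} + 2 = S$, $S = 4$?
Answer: $- \frac{17189}{38} \approx -452.34$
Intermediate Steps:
$R{\left(J,A \right)} = 2$ ($R{\left(J,A \right)} = -2 + 4 = 2$)
$V{\left(k,a \right)} = -1$ ($V{\left(k,a \right)} = 2 - 3 = -1$)
$X{\left(H \right)} = \frac{1}{2}$ ($X{\left(H \right)} = \frac{H \frac{1}{H}}{2} = \frac{1}{2} \cdot 1 = \frac{1}{2}$)
$u{\left(h,D \right)} = \frac{1}{2} + D + h$ ($u{\left(h,D \right)} = \left(h + D\right) + \frac{1}{2} = \left(D + h\right) + \frac{1}{2} = \frac{1}{2} + D + h$)
$u{\left(\frac{24 - 8}{-3 - 16},29 \right)} - 481 = \left(\frac{1}{2} + 29 + \frac{24 - 8}{-3 - 16}\right) - 481 = \left(\frac{1}{2} + 29 + \frac{16}{-19}\right) + \left(-1891 + 1410\right) = \left(\frac{1}{2} + 29 + 16 \left(- \frac{1}{19}\right)\right) - 481 = \left(\frac{1}{2} + 29 - \frac{16}{19}\right) - 481 = \frac{1089}{38} - 481 = - \frac{17189}{38}$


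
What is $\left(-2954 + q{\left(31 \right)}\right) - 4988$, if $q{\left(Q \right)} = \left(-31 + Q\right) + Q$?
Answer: $-7911$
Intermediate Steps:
$q{\left(Q \right)} = -31 + 2 Q$
$\left(-2954 + q{\left(31 \right)}\right) - 4988 = \left(-2954 + \left(-31 + 2 \cdot 31\right)\right) - 4988 = \left(-2954 + \left(-31 + 62\right)\right) - 4988 = \left(-2954 + 31\right) - 4988 = -2923 - 4988 = -7911$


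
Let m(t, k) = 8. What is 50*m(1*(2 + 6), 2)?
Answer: 400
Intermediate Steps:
50*m(1*(2 + 6), 2) = 50*8 = 400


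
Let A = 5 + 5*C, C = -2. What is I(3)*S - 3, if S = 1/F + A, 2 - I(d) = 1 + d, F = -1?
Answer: 9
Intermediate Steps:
I(d) = 1 - d (I(d) = 2 - (1 + d) = 2 + (-1 - d) = 1 - d)
A = -5 (A = 5 + 5*(-2) = 5 - 10 = -5)
S = -6 (S = 1/(-1) - 5 = -1 - 5 = -6)
I(3)*S - 3 = (1 - 1*3)*(-6) - 3 = (1 - 3)*(-6) - 3 = -2*(-6) - 3 = 12 - 3 = 9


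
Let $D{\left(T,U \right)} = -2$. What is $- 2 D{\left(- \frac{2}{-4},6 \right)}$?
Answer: $4$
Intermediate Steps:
$- 2 D{\left(- \frac{2}{-4},6 \right)} = \left(-2\right) \left(-2\right) = 4$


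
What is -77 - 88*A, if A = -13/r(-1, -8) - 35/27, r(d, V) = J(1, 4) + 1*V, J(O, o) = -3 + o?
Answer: -23881/189 ≈ -126.35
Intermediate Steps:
r(d, V) = 1 + V (r(d, V) = (-3 + 4) + 1*V = 1 + V)
A = 106/189 (A = -13/(1 - 8) - 35/27 = -13/(-7) - 35*1/27 = -13*(-⅐) - 35/27 = 13/7 - 35/27 = 106/189 ≈ 0.56085)
-77 - 88*A = -77 - 88*106/189 = -77 - 9328/189 = -23881/189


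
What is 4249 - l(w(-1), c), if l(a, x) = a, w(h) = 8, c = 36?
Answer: 4241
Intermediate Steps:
4249 - l(w(-1), c) = 4249 - 1*8 = 4249 - 8 = 4241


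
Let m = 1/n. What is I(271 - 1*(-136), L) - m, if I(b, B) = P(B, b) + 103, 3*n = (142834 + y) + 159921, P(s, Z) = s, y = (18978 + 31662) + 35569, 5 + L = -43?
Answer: 21393017/388964 ≈ 55.000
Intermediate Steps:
L = -48 (L = -5 - 43 = -48)
y = 86209 (y = 50640 + 35569 = 86209)
n = 388964/3 (n = ((142834 + 86209) + 159921)/3 = (229043 + 159921)/3 = (1/3)*388964 = 388964/3 ≈ 1.2965e+5)
m = 3/388964 (m = 1/(388964/3) = 3/388964 ≈ 7.7128e-6)
I(b, B) = 103 + B (I(b, B) = B + 103 = 103 + B)
I(271 - 1*(-136), L) - m = (103 - 48) - 1*3/388964 = 55 - 3/388964 = 21393017/388964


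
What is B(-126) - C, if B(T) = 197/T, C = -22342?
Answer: 2814895/126 ≈ 22340.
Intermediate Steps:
B(-126) - C = 197/(-126) - 1*(-22342) = 197*(-1/126) + 22342 = -197/126 + 22342 = 2814895/126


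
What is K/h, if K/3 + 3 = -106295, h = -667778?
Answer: 159447/333889 ≈ 0.47754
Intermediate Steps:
K = -318894 (K = -9 + 3*(-106295) = -9 - 318885 = -318894)
K/h = -318894/(-667778) = -318894*(-1/667778) = 159447/333889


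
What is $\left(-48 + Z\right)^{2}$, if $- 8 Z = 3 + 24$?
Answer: $\frac{168921}{64} \approx 2639.4$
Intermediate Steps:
$Z = - \frac{27}{8}$ ($Z = - \frac{3 + 24}{8} = \left(- \frac{1}{8}\right) 27 = - \frac{27}{8} \approx -3.375$)
$\left(-48 + Z\right)^{2} = \left(-48 - \frac{27}{8}\right)^{2} = \left(- \frac{411}{8}\right)^{2} = \frac{168921}{64}$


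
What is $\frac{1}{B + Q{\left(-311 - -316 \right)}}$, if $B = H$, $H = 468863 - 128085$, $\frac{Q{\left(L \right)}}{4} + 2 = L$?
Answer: $\frac{1}{340790} \approx 2.9344 \cdot 10^{-6}$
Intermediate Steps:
$Q{\left(L \right)} = -8 + 4 L$
$H = 340778$
$B = 340778$
$\frac{1}{B + Q{\left(-311 - -316 \right)}} = \frac{1}{340778 - \left(8 - 4 \left(-311 - -316\right)\right)} = \frac{1}{340778 - \left(8 - 4 \left(-311 + 316\right)\right)} = \frac{1}{340778 + \left(-8 + 4 \cdot 5\right)} = \frac{1}{340778 + \left(-8 + 20\right)} = \frac{1}{340778 + 12} = \frac{1}{340790}$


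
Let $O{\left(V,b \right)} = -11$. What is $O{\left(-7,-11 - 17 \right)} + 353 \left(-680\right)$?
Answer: $-240051$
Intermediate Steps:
$O{\left(-7,-11 - 17 \right)} + 353 \left(-680\right) = -11 + 353 \left(-680\right) = -11 - 240040 = -240051$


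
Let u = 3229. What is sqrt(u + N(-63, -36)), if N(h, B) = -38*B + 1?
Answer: 11*sqrt(38) ≈ 67.809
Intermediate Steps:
N(h, B) = 1 - 38*B
sqrt(u + N(-63, -36)) = sqrt(3229 + (1 - 38*(-36))) = sqrt(3229 + (1 + 1368)) = sqrt(3229 + 1369) = sqrt(4598) = 11*sqrt(38)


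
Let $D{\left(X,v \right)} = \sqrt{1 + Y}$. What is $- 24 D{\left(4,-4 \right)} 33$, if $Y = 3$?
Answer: $-1584$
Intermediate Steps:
$D{\left(X,v \right)} = 2$ ($D{\left(X,v \right)} = \sqrt{1 + 3} = \sqrt{4} = 2$)
$- 24 D{\left(4,-4 \right)} 33 = \left(-24\right) 2 \cdot 33 = \left(-48\right) 33 = -1584$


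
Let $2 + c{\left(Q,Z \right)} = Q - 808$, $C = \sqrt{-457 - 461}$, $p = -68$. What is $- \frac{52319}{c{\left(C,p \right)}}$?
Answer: $\frac{784785}{12167} + \frac{52319 i \sqrt{102}}{219006} \approx 64.501 + 2.4127 i$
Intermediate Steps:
$C = 3 i \sqrt{102}$ ($C = \sqrt{-918} = 3 i \sqrt{102} \approx 30.299 i$)
$c{\left(Q,Z \right)} = -810 + Q$ ($c{\left(Q,Z \right)} = -2 + \left(Q - 808\right) = -2 + \left(-808 + Q\right) = -810 + Q$)
$- \frac{52319}{c{\left(C,p \right)}} = - \frac{52319}{-810 + 3 i \sqrt{102}}$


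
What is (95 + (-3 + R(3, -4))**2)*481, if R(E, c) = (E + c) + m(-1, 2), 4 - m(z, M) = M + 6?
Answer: 76479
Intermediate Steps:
m(z, M) = -2 - M (m(z, M) = 4 - (M + 6) = 4 - (6 + M) = 4 + (-6 - M) = -2 - M)
R(E, c) = -4 + E + c (R(E, c) = (E + c) + (-2 - 1*2) = (E + c) + (-2 - 2) = (E + c) - 4 = -4 + E + c)
(95 + (-3 + R(3, -4))**2)*481 = (95 + (-3 + (-4 + 3 - 4))**2)*481 = (95 + (-3 - 5)**2)*481 = (95 + (-8)**2)*481 = (95 + 64)*481 = 159*481 = 76479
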